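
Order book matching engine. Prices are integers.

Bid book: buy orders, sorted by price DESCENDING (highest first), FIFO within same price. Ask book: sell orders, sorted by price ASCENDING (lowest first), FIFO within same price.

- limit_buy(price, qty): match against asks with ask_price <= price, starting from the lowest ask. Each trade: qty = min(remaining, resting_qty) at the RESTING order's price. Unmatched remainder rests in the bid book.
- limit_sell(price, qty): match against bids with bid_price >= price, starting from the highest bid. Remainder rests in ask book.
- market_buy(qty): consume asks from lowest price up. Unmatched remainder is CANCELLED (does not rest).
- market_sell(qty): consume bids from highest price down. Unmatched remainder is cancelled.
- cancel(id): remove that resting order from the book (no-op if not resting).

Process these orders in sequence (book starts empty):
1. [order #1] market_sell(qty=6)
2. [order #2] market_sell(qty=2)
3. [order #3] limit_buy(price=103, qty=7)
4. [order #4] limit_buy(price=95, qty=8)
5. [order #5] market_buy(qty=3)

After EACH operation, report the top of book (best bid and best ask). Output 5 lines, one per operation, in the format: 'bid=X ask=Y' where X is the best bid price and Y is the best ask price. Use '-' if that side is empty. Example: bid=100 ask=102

Answer: bid=- ask=-
bid=- ask=-
bid=103 ask=-
bid=103 ask=-
bid=103 ask=-

Derivation:
After op 1 [order #1] market_sell(qty=6): fills=none; bids=[-] asks=[-]
After op 2 [order #2] market_sell(qty=2): fills=none; bids=[-] asks=[-]
After op 3 [order #3] limit_buy(price=103, qty=7): fills=none; bids=[#3:7@103] asks=[-]
After op 4 [order #4] limit_buy(price=95, qty=8): fills=none; bids=[#3:7@103 #4:8@95] asks=[-]
After op 5 [order #5] market_buy(qty=3): fills=none; bids=[#3:7@103 #4:8@95] asks=[-]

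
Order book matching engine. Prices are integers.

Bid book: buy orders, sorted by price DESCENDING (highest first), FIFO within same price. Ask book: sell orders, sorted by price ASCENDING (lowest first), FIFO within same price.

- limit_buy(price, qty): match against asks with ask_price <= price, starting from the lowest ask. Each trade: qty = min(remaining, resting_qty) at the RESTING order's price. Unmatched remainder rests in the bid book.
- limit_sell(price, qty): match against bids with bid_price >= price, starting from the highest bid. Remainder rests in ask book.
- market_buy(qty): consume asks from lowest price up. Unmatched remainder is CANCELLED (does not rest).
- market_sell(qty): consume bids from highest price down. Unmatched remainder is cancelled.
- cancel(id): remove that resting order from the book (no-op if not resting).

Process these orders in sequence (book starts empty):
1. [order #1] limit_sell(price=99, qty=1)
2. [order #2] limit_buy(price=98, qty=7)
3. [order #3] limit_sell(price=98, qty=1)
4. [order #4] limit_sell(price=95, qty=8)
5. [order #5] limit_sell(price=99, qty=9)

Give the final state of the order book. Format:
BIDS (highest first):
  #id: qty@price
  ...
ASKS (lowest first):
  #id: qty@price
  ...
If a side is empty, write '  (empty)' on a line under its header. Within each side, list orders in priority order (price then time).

After op 1 [order #1] limit_sell(price=99, qty=1): fills=none; bids=[-] asks=[#1:1@99]
After op 2 [order #2] limit_buy(price=98, qty=7): fills=none; bids=[#2:7@98] asks=[#1:1@99]
After op 3 [order #3] limit_sell(price=98, qty=1): fills=#2x#3:1@98; bids=[#2:6@98] asks=[#1:1@99]
After op 4 [order #4] limit_sell(price=95, qty=8): fills=#2x#4:6@98; bids=[-] asks=[#4:2@95 #1:1@99]
After op 5 [order #5] limit_sell(price=99, qty=9): fills=none; bids=[-] asks=[#4:2@95 #1:1@99 #5:9@99]

Answer: BIDS (highest first):
  (empty)
ASKS (lowest first):
  #4: 2@95
  #1: 1@99
  #5: 9@99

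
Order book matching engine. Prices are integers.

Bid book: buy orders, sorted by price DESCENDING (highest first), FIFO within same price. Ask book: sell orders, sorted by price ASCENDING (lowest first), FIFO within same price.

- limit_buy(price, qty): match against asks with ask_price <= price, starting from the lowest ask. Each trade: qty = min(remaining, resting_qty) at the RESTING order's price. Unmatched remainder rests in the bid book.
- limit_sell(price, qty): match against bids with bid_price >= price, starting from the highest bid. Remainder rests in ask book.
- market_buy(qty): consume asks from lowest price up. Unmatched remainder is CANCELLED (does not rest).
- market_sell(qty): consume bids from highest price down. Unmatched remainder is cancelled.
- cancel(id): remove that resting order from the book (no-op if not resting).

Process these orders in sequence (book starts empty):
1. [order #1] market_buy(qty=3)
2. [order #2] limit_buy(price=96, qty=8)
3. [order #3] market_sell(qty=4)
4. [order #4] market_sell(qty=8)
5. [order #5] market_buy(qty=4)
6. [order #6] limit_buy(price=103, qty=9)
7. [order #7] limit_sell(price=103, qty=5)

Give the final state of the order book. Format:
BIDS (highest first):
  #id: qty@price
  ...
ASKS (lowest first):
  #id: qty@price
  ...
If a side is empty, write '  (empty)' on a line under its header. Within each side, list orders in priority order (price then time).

Answer: BIDS (highest first):
  #6: 4@103
ASKS (lowest first):
  (empty)

Derivation:
After op 1 [order #1] market_buy(qty=3): fills=none; bids=[-] asks=[-]
After op 2 [order #2] limit_buy(price=96, qty=8): fills=none; bids=[#2:8@96] asks=[-]
After op 3 [order #3] market_sell(qty=4): fills=#2x#3:4@96; bids=[#2:4@96] asks=[-]
After op 4 [order #4] market_sell(qty=8): fills=#2x#4:4@96; bids=[-] asks=[-]
After op 5 [order #5] market_buy(qty=4): fills=none; bids=[-] asks=[-]
After op 6 [order #6] limit_buy(price=103, qty=9): fills=none; bids=[#6:9@103] asks=[-]
After op 7 [order #7] limit_sell(price=103, qty=5): fills=#6x#7:5@103; bids=[#6:4@103] asks=[-]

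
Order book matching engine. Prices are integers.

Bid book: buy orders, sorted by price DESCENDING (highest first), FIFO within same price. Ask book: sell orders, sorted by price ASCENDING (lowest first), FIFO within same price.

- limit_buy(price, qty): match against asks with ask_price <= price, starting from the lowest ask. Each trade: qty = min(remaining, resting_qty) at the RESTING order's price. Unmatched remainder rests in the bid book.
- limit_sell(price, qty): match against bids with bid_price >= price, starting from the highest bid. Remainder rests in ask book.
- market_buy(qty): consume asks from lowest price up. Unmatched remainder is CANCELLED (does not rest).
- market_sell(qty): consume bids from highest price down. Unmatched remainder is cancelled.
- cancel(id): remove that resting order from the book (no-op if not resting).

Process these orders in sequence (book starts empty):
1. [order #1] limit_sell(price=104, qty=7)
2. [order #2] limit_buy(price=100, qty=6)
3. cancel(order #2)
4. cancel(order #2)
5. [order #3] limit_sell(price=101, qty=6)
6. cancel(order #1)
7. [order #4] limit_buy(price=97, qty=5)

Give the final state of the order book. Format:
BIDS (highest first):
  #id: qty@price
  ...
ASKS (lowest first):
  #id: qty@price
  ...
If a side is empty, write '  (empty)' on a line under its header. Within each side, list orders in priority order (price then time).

Answer: BIDS (highest first):
  #4: 5@97
ASKS (lowest first):
  #3: 6@101

Derivation:
After op 1 [order #1] limit_sell(price=104, qty=7): fills=none; bids=[-] asks=[#1:7@104]
After op 2 [order #2] limit_buy(price=100, qty=6): fills=none; bids=[#2:6@100] asks=[#1:7@104]
After op 3 cancel(order #2): fills=none; bids=[-] asks=[#1:7@104]
After op 4 cancel(order #2): fills=none; bids=[-] asks=[#1:7@104]
After op 5 [order #3] limit_sell(price=101, qty=6): fills=none; bids=[-] asks=[#3:6@101 #1:7@104]
After op 6 cancel(order #1): fills=none; bids=[-] asks=[#3:6@101]
After op 7 [order #4] limit_buy(price=97, qty=5): fills=none; bids=[#4:5@97] asks=[#3:6@101]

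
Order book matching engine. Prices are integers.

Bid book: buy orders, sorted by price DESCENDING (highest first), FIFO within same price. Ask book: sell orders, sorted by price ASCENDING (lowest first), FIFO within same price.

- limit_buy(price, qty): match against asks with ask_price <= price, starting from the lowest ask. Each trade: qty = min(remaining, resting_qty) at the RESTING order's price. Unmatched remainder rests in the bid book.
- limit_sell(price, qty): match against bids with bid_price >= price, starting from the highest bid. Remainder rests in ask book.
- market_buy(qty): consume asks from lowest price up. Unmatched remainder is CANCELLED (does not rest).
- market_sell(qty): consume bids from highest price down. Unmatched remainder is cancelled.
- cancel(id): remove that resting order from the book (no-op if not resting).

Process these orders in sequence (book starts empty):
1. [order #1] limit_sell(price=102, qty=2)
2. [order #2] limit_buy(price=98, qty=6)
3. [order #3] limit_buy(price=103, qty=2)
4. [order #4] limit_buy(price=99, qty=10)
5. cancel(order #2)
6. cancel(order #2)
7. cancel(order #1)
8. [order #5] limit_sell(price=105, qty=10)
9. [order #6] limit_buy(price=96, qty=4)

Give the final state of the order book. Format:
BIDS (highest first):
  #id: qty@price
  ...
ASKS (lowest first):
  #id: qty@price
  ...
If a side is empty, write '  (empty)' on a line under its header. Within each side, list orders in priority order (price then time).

Answer: BIDS (highest first):
  #4: 10@99
  #6: 4@96
ASKS (lowest first):
  #5: 10@105

Derivation:
After op 1 [order #1] limit_sell(price=102, qty=2): fills=none; bids=[-] asks=[#1:2@102]
After op 2 [order #2] limit_buy(price=98, qty=6): fills=none; bids=[#2:6@98] asks=[#1:2@102]
After op 3 [order #3] limit_buy(price=103, qty=2): fills=#3x#1:2@102; bids=[#2:6@98] asks=[-]
After op 4 [order #4] limit_buy(price=99, qty=10): fills=none; bids=[#4:10@99 #2:6@98] asks=[-]
After op 5 cancel(order #2): fills=none; bids=[#4:10@99] asks=[-]
After op 6 cancel(order #2): fills=none; bids=[#4:10@99] asks=[-]
After op 7 cancel(order #1): fills=none; bids=[#4:10@99] asks=[-]
After op 8 [order #5] limit_sell(price=105, qty=10): fills=none; bids=[#4:10@99] asks=[#5:10@105]
After op 9 [order #6] limit_buy(price=96, qty=4): fills=none; bids=[#4:10@99 #6:4@96] asks=[#5:10@105]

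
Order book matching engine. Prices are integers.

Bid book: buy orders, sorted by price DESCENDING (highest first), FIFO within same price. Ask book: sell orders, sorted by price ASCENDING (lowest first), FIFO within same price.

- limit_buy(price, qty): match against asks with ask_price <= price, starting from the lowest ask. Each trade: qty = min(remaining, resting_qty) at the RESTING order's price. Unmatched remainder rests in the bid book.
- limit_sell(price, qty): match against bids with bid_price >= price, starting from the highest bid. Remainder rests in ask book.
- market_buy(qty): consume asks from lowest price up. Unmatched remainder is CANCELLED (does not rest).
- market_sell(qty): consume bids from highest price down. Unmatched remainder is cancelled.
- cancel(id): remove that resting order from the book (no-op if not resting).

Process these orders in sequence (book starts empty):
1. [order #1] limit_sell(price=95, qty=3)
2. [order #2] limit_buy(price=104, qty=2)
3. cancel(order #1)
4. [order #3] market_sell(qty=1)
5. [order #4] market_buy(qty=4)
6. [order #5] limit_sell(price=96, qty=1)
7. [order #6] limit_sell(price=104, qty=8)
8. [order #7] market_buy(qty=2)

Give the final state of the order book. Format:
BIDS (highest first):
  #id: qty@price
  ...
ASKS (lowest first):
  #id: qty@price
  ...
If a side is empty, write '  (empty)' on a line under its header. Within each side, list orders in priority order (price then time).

After op 1 [order #1] limit_sell(price=95, qty=3): fills=none; bids=[-] asks=[#1:3@95]
After op 2 [order #2] limit_buy(price=104, qty=2): fills=#2x#1:2@95; bids=[-] asks=[#1:1@95]
After op 3 cancel(order #1): fills=none; bids=[-] asks=[-]
After op 4 [order #3] market_sell(qty=1): fills=none; bids=[-] asks=[-]
After op 5 [order #4] market_buy(qty=4): fills=none; bids=[-] asks=[-]
After op 6 [order #5] limit_sell(price=96, qty=1): fills=none; bids=[-] asks=[#5:1@96]
After op 7 [order #6] limit_sell(price=104, qty=8): fills=none; bids=[-] asks=[#5:1@96 #6:8@104]
After op 8 [order #7] market_buy(qty=2): fills=#7x#5:1@96 #7x#6:1@104; bids=[-] asks=[#6:7@104]

Answer: BIDS (highest first):
  (empty)
ASKS (lowest first):
  #6: 7@104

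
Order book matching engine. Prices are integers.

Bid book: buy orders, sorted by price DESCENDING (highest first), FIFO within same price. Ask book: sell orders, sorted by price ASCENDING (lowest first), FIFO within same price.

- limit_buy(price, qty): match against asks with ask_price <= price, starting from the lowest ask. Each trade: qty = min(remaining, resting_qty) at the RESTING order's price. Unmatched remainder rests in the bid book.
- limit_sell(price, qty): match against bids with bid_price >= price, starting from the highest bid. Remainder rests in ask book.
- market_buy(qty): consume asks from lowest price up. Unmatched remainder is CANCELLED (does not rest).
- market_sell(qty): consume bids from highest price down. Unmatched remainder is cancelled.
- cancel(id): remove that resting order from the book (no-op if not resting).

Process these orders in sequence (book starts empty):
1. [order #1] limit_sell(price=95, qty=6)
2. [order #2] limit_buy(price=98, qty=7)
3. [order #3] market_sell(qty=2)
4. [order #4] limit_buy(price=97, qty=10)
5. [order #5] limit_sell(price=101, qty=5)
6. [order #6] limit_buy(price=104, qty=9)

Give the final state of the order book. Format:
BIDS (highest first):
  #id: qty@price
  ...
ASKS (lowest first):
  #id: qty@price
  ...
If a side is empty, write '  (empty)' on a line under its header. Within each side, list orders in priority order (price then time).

Answer: BIDS (highest first):
  #6: 4@104
  #4: 10@97
ASKS (lowest first):
  (empty)

Derivation:
After op 1 [order #1] limit_sell(price=95, qty=6): fills=none; bids=[-] asks=[#1:6@95]
After op 2 [order #2] limit_buy(price=98, qty=7): fills=#2x#1:6@95; bids=[#2:1@98] asks=[-]
After op 3 [order #3] market_sell(qty=2): fills=#2x#3:1@98; bids=[-] asks=[-]
After op 4 [order #4] limit_buy(price=97, qty=10): fills=none; bids=[#4:10@97] asks=[-]
After op 5 [order #5] limit_sell(price=101, qty=5): fills=none; bids=[#4:10@97] asks=[#5:5@101]
After op 6 [order #6] limit_buy(price=104, qty=9): fills=#6x#5:5@101; bids=[#6:4@104 #4:10@97] asks=[-]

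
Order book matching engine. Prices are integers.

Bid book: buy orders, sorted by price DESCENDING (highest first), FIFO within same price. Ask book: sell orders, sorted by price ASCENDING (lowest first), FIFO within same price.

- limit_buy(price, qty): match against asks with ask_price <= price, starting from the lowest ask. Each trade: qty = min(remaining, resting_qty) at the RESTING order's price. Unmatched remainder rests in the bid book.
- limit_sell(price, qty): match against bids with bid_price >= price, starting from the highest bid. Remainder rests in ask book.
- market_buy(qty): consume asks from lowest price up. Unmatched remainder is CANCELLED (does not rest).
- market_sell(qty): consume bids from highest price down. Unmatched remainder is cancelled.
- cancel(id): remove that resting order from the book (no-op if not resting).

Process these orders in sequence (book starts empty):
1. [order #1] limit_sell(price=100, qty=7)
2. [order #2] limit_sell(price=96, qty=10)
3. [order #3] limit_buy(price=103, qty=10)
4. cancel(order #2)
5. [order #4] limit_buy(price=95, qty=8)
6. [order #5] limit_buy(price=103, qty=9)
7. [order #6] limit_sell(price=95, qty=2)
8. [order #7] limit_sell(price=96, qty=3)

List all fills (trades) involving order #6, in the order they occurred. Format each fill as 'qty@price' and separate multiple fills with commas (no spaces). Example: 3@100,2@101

Answer: 2@103

Derivation:
After op 1 [order #1] limit_sell(price=100, qty=7): fills=none; bids=[-] asks=[#1:7@100]
After op 2 [order #2] limit_sell(price=96, qty=10): fills=none; bids=[-] asks=[#2:10@96 #1:7@100]
After op 3 [order #3] limit_buy(price=103, qty=10): fills=#3x#2:10@96; bids=[-] asks=[#1:7@100]
After op 4 cancel(order #2): fills=none; bids=[-] asks=[#1:7@100]
After op 5 [order #4] limit_buy(price=95, qty=8): fills=none; bids=[#4:8@95] asks=[#1:7@100]
After op 6 [order #5] limit_buy(price=103, qty=9): fills=#5x#1:7@100; bids=[#5:2@103 #4:8@95] asks=[-]
After op 7 [order #6] limit_sell(price=95, qty=2): fills=#5x#6:2@103; bids=[#4:8@95] asks=[-]
After op 8 [order #7] limit_sell(price=96, qty=3): fills=none; bids=[#4:8@95] asks=[#7:3@96]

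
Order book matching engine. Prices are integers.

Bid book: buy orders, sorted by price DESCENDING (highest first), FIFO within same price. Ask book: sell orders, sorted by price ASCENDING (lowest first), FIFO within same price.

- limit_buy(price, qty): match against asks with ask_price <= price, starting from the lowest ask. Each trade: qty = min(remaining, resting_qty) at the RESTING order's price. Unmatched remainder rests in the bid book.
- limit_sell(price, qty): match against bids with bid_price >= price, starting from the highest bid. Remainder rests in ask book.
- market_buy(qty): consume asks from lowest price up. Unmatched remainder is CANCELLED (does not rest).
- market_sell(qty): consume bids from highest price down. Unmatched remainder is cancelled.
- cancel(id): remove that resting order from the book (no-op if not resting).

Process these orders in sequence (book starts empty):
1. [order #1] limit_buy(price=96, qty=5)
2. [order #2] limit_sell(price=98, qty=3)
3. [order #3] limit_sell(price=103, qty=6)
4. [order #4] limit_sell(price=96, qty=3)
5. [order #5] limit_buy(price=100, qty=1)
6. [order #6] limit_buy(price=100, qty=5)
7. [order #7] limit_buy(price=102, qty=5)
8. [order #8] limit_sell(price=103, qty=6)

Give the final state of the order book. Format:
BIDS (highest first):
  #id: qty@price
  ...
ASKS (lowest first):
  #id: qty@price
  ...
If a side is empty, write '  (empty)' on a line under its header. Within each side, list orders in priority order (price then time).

Answer: BIDS (highest first):
  #7: 5@102
  #6: 3@100
  #1: 2@96
ASKS (lowest first):
  #3: 6@103
  #8: 6@103

Derivation:
After op 1 [order #1] limit_buy(price=96, qty=5): fills=none; bids=[#1:5@96] asks=[-]
After op 2 [order #2] limit_sell(price=98, qty=3): fills=none; bids=[#1:5@96] asks=[#2:3@98]
After op 3 [order #3] limit_sell(price=103, qty=6): fills=none; bids=[#1:5@96] asks=[#2:3@98 #3:6@103]
After op 4 [order #4] limit_sell(price=96, qty=3): fills=#1x#4:3@96; bids=[#1:2@96] asks=[#2:3@98 #3:6@103]
After op 5 [order #5] limit_buy(price=100, qty=1): fills=#5x#2:1@98; bids=[#1:2@96] asks=[#2:2@98 #3:6@103]
After op 6 [order #6] limit_buy(price=100, qty=5): fills=#6x#2:2@98; bids=[#6:3@100 #1:2@96] asks=[#3:6@103]
After op 7 [order #7] limit_buy(price=102, qty=5): fills=none; bids=[#7:5@102 #6:3@100 #1:2@96] asks=[#3:6@103]
After op 8 [order #8] limit_sell(price=103, qty=6): fills=none; bids=[#7:5@102 #6:3@100 #1:2@96] asks=[#3:6@103 #8:6@103]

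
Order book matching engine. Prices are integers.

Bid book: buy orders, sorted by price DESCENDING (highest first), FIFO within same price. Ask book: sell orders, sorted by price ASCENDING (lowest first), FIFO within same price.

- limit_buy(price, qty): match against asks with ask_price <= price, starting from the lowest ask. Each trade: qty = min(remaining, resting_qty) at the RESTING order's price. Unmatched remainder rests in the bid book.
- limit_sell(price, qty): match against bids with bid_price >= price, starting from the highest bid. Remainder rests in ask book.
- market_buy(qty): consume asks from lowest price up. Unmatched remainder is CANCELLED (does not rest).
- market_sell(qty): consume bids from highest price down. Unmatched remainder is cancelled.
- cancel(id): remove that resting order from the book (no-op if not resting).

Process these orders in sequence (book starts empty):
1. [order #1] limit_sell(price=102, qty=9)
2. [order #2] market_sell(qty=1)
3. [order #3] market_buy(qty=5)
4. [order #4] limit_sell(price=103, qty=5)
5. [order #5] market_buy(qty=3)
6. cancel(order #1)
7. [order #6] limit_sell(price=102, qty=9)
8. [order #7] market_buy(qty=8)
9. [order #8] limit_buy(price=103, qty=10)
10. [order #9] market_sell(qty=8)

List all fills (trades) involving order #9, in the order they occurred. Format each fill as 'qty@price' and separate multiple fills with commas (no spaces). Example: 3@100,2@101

After op 1 [order #1] limit_sell(price=102, qty=9): fills=none; bids=[-] asks=[#1:9@102]
After op 2 [order #2] market_sell(qty=1): fills=none; bids=[-] asks=[#1:9@102]
After op 3 [order #3] market_buy(qty=5): fills=#3x#1:5@102; bids=[-] asks=[#1:4@102]
After op 4 [order #4] limit_sell(price=103, qty=5): fills=none; bids=[-] asks=[#1:4@102 #4:5@103]
After op 5 [order #5] market_buy(qty=3): fills=#5x#1:3@102; bids=[-] asks=[#1:1@102 #4:5@103]
After op 6 cancel(order #1): fills=none; bids=[-] asks=[#4:5@103]
After op 7 [order #6] limit_sell(price=102, qty=9): fills=none; bids=[-] asks=[#6:9@102 #4:5@103]
After op 8 [order #7] market_buy(qty=8): fills=#7x#6:8@102; bids=[-] asks=[#6:1@102 #4:5@103]
After op 9 [order #8] limit_buy(price=103, qty=10): fills=#8x#6:1@102 #8x#4:5@103; bids=[#8:4@103] asks=[-]
After op 10 [order #9] market_sell(qty=8): fills=#8x#9:4@103; bids=[-] asks=[-]

Answer: 4@103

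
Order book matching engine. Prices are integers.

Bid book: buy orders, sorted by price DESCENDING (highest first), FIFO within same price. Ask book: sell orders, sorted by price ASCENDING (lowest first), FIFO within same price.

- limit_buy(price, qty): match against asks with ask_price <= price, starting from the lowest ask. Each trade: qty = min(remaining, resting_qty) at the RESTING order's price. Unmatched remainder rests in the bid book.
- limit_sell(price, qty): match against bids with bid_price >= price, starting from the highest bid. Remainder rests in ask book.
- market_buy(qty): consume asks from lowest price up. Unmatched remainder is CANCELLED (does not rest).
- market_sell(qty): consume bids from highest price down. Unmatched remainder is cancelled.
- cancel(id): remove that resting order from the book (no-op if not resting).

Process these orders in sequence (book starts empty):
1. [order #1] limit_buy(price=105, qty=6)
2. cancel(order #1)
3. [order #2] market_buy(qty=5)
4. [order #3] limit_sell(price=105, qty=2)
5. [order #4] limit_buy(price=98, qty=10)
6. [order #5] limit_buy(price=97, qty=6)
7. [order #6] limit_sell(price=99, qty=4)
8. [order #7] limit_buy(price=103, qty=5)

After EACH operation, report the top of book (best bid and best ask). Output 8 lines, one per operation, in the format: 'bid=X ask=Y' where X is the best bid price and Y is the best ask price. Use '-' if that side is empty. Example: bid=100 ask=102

After op 1 [order #1] limit_buy(price=105, qty=6): fills=none; bids=[#1:6@105] asks=[-]
After op 2 cancel(order #1): fills=none; bids=[-] asks=[-]
After op 3 [order #2] market_buy(qty=5): fills=none; bids=[-] asks=[-]
After op 4 [order #3] limit_sell(price=105, qty=2): fills=none; bids=[-] asks=[#3:2@105]
After op 5 [order #4] limit_buy(price=98, qty=10): fills=none; bids=[#4:10@98] asks=[#3:2@105]
After op 6 [order #5] limit_buy(price=97, qty=6): fills=none; bids=[#4:10@98 #5:6@97] asks=[#3:2@105]
After op 7 [order #6] limit_sell(price=99, qty=4): fills=none; bids=[#4:10@98 #5:6@97] asks=[#6:4@99 #3:2@105]
After op 8 [order #7] limit_buy(price=103, qty=5): fills=#7x#6:4@99; bids=[#7:1@103 #4:10@98 #5:6@97] asks=[#3:2@105]

Answer: bid=105 ask=-
bid=- ask=-
bid=- ask=-
bid=- ask=105
bid=98 ask=105
bid=98 ask=105
bid=98 ask=99
bid=103 ask=105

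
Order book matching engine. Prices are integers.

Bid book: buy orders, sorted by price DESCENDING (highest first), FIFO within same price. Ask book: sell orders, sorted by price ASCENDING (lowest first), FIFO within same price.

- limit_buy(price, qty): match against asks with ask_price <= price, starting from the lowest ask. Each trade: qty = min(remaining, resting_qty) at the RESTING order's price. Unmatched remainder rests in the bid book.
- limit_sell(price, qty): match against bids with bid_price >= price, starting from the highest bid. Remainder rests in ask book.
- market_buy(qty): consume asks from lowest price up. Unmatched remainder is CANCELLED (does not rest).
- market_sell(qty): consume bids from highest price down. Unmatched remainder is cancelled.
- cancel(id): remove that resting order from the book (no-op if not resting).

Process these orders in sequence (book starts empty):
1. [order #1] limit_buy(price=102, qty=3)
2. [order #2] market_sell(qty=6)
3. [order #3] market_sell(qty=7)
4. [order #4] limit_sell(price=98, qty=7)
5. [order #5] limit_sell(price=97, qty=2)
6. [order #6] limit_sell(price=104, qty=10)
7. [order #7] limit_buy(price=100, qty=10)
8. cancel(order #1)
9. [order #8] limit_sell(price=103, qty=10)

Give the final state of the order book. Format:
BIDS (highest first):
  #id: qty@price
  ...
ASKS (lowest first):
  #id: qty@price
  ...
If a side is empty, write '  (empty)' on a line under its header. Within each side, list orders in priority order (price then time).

Answer: BIDS (highest first):
  #7: 1@100
ASKS (lowest first):
  #8: 10@103
  #6: 10@104

Derivation:
After op 1 [order #1] limit_buy(price=102, qty=3): fills=none; bids=[#1:3@102] asks=[-]
After op 2 [order #2] market_sell(qty=6): fills=#1x#2:3@102; bids=[-] asks=[-]
After op 3 [order #3] market_sell(qty=7): fills=none; bids=[-] asks=[-]
After op 4 [order #4] limit_sell(price=98, qty=7): fills=none; bids=[-] asks=[#4:7@98]
After op 5 [order #5] limit_sell(price=97, qty=2): fills=none; bids=[-] asks=[#5:2@97 #4:7@98]
After op 6 [order #6] limit_sell(price=104, qty=10): fills=none; bids=[-] asks=[#5:2@97 #4:7@98 #6:10@104]
After op 7 [order #7] limit_buy(price=100, qty=10): fills=#7x#5:2@97 #7x#4:7@98; bids=[#7:1@100] asks=[#6:10@104]
After op 8 cancel(order #1): fills=none; bids=[#7:1@100] asks=[#6:10@104]
After op 9 [order #8] limit_sell(price=103, qty=10): fills=none; bids=[#7:1@100] asks=[#8:10@103 #6:10@104]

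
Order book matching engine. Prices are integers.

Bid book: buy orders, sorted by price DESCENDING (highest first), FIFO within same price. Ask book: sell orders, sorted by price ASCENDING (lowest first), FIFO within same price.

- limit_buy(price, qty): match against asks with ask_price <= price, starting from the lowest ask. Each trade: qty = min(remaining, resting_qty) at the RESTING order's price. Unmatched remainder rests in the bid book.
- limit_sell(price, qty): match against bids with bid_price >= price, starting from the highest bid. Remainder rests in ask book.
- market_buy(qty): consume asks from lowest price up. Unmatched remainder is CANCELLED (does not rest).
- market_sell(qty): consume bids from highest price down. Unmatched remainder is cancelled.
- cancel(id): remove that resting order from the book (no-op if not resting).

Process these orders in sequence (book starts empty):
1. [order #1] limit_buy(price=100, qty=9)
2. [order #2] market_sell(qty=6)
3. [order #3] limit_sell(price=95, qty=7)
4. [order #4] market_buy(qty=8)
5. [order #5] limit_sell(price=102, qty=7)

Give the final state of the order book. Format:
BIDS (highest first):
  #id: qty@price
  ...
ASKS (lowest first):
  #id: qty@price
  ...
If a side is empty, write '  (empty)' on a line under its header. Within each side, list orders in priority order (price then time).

Answer: BIDS (highest first):
  (empty)
ASKS (lowest first):
  #5: 7@102

Derivation:
After op 1 [order #1] limit_buy(price=100, qty=9): fills=none; bids=[#1:9@100] asks=[-]
After op 2 [order #2] market_sell(qty=6): fills=#1x#2:6@100; bids=[#1:3@100] asks=[-]
After op 3 [order #3] limit_sell(price=95, qty=7): fills=#1x#3:3@100; bids=[-] asks=[#3:4@95]
After op 4 [order #4] market_buy(qty=8): fills=#4x#3:4@95; bids=[-] asks=[-]
After op 5 [order #5] limit_sell(price=102, qty=7): fills=none; bids=[-] asks=[#5:7@102]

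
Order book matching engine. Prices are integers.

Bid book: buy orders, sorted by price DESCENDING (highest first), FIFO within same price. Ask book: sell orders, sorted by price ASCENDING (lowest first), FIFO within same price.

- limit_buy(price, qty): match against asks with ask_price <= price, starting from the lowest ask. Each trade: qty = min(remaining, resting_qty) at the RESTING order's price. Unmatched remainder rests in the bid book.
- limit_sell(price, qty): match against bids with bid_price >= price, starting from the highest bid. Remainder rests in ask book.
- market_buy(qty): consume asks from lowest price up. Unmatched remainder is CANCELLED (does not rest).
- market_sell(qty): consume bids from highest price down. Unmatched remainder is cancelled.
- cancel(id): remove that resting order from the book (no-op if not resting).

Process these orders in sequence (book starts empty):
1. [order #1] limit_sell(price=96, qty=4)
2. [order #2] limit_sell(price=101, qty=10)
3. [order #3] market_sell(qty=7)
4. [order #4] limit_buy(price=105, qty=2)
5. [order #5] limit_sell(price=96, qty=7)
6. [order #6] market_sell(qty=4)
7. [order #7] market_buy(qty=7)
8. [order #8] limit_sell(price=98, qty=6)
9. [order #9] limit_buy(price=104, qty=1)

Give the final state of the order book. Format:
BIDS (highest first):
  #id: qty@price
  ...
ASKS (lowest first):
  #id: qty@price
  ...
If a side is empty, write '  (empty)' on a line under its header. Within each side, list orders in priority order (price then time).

After op 1 [order #1] limit_sell(price=96, qty=4): fills=none; bids=[-] asks=[#1:4@96]
After op 2 [order #2] limit_sell(price=101, qty=10): fills=none; bids=[-] asks=[#1:4@96 #2:10@101]
After op 3 [order #3] market_sell(qty=7): fills=none; bids=[-] asks=[#1:4@96 #2:10@101]
After op 4 [order #4] limit_buy(price=105, qty=2): fills=#4x#1:2@96; bids=[-] asks=[#1:2@96 #2:10@101]
After op 5 [order #5] limit_sell(price=96, qty=7): fills=none; bids=[-] asks=[#1:2@96 #5:7@96 #2:10@101]
After op 6 [order #6] market_sell(qty=4): fills=none; bids=[-] asks=[#1:2@96 #5:7@96 #2:10@101]
After op 7 [order #7] market_buy(qty=7): fills=#7x#1:2@96 #7x#5:5@96; bids=[-] asks=[#5:2@96 #2:10@101]
After op 8 [order #8] limit_sell(price=98, qty=6): fills=none; bids=[-] asks=[#5:2@96 #8:6@98 #2:10@101]
After op 9 [order #9] limit_buy(price=104, qty=1): fills=#9x#5:1@96; bids=[-] asks=[#5:1@96 #8:6@98 #2:10@101]

Answer: BIDS (highest first):
  (empty)
ASKS (lowest first):
  #5: 1@96
  #8: 6@98
  #2: 10@101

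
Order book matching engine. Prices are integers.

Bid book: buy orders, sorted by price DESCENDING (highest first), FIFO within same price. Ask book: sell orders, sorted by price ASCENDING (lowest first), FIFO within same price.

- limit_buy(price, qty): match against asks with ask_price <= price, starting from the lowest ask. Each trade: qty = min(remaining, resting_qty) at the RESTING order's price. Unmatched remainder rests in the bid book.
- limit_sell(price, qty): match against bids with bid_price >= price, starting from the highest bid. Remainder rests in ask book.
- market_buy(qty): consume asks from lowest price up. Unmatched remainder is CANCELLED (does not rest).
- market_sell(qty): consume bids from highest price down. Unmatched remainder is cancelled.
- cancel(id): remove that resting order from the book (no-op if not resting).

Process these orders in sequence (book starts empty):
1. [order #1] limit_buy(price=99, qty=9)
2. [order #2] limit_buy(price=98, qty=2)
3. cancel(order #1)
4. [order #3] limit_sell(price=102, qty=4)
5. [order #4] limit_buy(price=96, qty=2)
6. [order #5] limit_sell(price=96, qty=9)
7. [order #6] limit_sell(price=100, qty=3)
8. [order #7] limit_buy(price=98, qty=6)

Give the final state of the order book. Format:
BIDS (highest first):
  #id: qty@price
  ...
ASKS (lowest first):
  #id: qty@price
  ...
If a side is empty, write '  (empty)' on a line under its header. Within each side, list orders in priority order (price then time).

Answer: BIDS (highest first):
  #7: 1@98
ASKS (lowest first):
  #6: 3@100
  #3: 4@102

Derivation:
After op 1 [order #1] limit_buy(price=99, qty=9): fills=none; bids=[#1:9@99] asks=[-]
After op 2 [order #2] limit_buy(price=98, qty=2): fills=none; bids=[#1:9@99 #2:2@98] asks=[-]
After op 3 cancel(order #1): fills=none; bids=[#2:2@98] asks=[-]
After op 4 [order #3] limit_sell(price=102, qty=4): fills=none; bids=[#2:2@98] asks=[#3:4@102]
After op 5 [order #4] limit_buy(price=96, qty=2): fills=none; bids=[#2:2@98 #4:2@96] asks=[#3:4@102]
After op 6 [order #5] limit_sell(price=96, qty=9): fills=#2x#5:2@98 #4x#5:2@96; bids=[-] asks=[#5:5@96 #3:4@102]
After op 7 [order #6] limit_sell(price=100, qty=3): fills=none; bids=[-] asks=[#5:5@96 #6:3@100 #3:4@102]
After op 8 [order #7] limit_buy(price=98, qty=6): fills=#7x#5:5@96; bids=[#7:1@98] asks=[#6:3@100 #3:4@102]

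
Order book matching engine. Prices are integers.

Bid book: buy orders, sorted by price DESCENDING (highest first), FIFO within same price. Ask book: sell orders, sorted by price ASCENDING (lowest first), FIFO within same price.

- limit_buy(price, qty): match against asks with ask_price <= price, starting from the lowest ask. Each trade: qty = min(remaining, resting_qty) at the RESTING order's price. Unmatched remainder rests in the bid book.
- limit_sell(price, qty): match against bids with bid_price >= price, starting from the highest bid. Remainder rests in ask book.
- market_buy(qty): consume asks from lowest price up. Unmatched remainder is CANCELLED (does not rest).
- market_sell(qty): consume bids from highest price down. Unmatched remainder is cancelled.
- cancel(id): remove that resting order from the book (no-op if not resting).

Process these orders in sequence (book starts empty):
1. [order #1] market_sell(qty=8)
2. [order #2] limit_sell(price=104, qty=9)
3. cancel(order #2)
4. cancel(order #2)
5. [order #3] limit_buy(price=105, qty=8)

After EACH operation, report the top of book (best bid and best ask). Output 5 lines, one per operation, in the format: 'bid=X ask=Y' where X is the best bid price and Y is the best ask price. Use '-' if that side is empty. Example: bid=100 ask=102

After op 1 [order #1] market_sell(qty=8): fills=none; bids=[-] asks=[-]
After op 2 [order #2] limit_sell(price=104, qty=9): fills=none; bids=[-] asks=[#2:9@104]
After op 3 cancel(order #2): fills=none; bids=[-] asks=[-]
After op 4 cancel(order #2): fills=none; bids=[-] asks=[-]
After op 5 [order #3] limit_buy(price=105, qty=8): fills=none; bids=[#3:8@105] asks=[-]

Answer: bid=- ask=-
bid=- ask=104
bid=- ask=-
bid=- ask=-
bid=105 ask=-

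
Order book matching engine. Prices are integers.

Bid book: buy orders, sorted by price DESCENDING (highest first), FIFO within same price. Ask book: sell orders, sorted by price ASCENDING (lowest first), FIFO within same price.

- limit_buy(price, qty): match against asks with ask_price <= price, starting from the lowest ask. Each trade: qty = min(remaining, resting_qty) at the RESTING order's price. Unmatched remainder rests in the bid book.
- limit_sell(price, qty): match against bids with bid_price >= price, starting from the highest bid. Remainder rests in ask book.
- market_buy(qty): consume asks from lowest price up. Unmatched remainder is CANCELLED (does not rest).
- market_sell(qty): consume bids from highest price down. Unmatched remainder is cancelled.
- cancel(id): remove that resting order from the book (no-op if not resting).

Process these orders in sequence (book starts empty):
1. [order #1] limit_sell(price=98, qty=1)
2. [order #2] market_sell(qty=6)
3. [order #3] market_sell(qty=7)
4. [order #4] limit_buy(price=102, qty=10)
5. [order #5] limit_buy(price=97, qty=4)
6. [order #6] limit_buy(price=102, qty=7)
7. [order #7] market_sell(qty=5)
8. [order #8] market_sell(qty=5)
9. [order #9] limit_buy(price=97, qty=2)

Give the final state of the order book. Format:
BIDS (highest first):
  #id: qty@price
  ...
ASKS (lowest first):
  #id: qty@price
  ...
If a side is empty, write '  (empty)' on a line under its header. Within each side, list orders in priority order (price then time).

After op 1 [order #1] limit_sell(price=98, qty=1): fills=none; bids=[-] asks=[#1:1@98]
After op 2 [order #2] market_sell(qty=6): fills=none; bids=[-] asks=[#1:1@98]
After op 3 [order #3] market_sell(qty=7): fills=none; bids=[-] asks=[#1:1@98]
After op 4 [order #4] limit_buy(price=102, qty=10): fills=#4x#1:1@98; bids=[#4:9@102] asks=[-]
After op 5 [order #5] limit_buy(price=97, qty=4): fills=none; bids=[#4:9@102 #5:4@97] asks=[-]
After op 6 [order #6] limit_buy(price=102, qty=7): fills=none; bids=[#4:9@102 #6:7@102 #5:4@97] asks=[-]
After op 7 [order #7] market_sell(qty=5): fills=#4x#7:5@102; bids=[#4:4@102 #6:7@102 #5:4@97] asks=[-]
After op 8 [order #8] market_sell(qty=5): fills=#4x#8:4@102 #6x#8:1@102; bids=[#6:6@102 #5:4@97] asks=[-]
After op 9 [order #9] limit_buy(price=97, qty=2): fills=none; bids=[#6:6@102 #5:4@97 #9:2@97] asks=[-]

Answer: BIDS (highest first):
  #6: 6@102
  #5: 4@97
  #9: 2@97
ASKS (lowest first):
  (empty)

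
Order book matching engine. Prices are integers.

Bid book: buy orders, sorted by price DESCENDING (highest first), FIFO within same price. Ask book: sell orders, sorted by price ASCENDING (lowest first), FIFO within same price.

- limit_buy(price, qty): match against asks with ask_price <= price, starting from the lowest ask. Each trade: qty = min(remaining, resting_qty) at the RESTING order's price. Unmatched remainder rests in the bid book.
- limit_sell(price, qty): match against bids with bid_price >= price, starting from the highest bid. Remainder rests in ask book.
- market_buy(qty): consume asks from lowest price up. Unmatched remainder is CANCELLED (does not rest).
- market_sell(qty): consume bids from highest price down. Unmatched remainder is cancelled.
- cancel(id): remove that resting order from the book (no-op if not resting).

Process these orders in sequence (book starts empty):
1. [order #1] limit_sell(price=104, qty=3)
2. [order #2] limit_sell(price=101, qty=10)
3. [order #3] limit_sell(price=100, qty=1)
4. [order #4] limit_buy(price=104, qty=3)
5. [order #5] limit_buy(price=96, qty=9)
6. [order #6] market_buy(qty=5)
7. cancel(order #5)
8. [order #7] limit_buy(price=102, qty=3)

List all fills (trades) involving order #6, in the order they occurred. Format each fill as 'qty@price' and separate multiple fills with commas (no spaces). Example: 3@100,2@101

Answer: 5@101

Derivation:
After op 1 [order #1] limit_sell(price=104, qty=3): fills=none; bids=[-] asks=[#1:3@104]
After op 2 [order #2] limit_sell(price=101, qty=10): fills=none; bids=[-] asks=[#2:10@101 #1:3@104]
After op 3 [order #3] limit_sell(price=100, qty=1): fills=none; bids=[-] asks=[#3:1@100 #2:10@101 #1:3@104]
After op 4 [order #4] limit_buy(price=104, qty=3): fills=#4x#3:1@100 #4x#2:2@101; bids=[-] asks=[#2:8@101 #1:3@104]
After op 5 [order #5] limit_buy(price=96, qty=9): fills=none; bids=[#5:9@96] asks=[#2:8@101 #1:3@104]
After op 6 [order #6] market_buy(qty=5): fills=#6x#2:5@101; bids=[#5:9@96] asks=[#2:3@101 #1:3@104]
After op 7 cancel(order #5): fills=none; bids=[-] asks=[#2:3@101 #1:3@104]
After op 8 [order #7] limit_buy(price=102, qty=3): fills=#7x#2:3@101; bids=[-] asks=[#1:3@104]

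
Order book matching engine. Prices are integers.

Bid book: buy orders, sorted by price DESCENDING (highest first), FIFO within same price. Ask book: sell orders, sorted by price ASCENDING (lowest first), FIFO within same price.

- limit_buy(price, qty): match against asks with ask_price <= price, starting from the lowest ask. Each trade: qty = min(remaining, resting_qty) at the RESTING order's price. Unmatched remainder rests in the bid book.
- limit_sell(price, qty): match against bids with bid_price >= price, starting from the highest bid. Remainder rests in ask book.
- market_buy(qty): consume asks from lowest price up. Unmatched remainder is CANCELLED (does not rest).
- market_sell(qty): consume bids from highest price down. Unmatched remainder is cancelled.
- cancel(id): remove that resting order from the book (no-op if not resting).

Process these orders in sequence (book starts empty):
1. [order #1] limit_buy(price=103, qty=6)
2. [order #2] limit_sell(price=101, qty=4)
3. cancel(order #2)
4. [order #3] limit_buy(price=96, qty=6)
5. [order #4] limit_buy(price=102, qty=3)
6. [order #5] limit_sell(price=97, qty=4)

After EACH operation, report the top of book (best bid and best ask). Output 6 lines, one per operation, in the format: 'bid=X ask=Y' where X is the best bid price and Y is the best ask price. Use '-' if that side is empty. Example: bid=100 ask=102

Answer: bid=103 ask=-
bid=103 ask=-
bid=103 ask=-
bid=103 ask=-
bid=103 ask=-
bid=102 ask=-

Derivation:
After op 1 [order #1] limit_buy(price=103, qty=6): fills=none; bids=[#1:6@103] asks=[-]
After op 2 [order #2] limit_sell(price=101, qty=4): fills=#1x#2:4@103; bids=[#1:2@103] asks=[-]
After op 3 cancel(order #2): fills=none; bids=[#1:2@103] asks=[-]
After op 4 [order #3] limit_buy(price=96, qty=6): fills=none; bids=[#1:2@103 #3:6@96] asks=[-]
After op 5 [order #4] limit_buy(price=102, qty=3): fills=none; bids=[#1:2@103 #4:3@102 #3:6@96] asks=[-]
After op 6 [order #5] limit_sell(price=97, qty=4): fills=#1x#5:2@103 #4x#5:2@102; bids=[#4:1@102 #3:6@96] asks=[-]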